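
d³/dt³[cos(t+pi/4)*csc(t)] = -(6*sin(2*t + pi/4)/tan(t) + 6*cos(2*t + pi/4)/tan(t)^2 + 2*sqrt(2) + 3*sqrt(2)/tan(t) + 3*sqrt(2)/tan(t)^2)/(1 - cos(2*t))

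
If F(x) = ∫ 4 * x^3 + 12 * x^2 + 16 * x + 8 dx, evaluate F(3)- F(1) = 264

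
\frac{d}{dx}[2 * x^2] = 4*x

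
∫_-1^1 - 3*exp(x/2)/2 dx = -3*exp(1/2) + 3*exp(-1/2)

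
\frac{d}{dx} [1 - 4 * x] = -4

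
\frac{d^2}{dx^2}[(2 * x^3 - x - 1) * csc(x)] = (-2*x^3 + 4*x^3/sin(x)^2 - 12*x^2*cos(x)/sin(x) + 13*x - 2*x/sin(x)^2 + 1 + 2*cos(x)/sin(x) - 2/sin(x)^2)/sin(x)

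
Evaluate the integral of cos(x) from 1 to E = -sin(1) + sin(E)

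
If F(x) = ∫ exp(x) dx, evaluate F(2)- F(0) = -1 + exp(2)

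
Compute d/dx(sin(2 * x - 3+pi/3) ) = 2*cos(2*x - 3 + pi/3)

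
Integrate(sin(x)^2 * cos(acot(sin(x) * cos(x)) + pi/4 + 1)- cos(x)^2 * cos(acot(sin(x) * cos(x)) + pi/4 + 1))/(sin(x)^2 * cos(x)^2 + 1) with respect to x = sin(acot(sin(2*x)/2) + pi/4 + 1) + C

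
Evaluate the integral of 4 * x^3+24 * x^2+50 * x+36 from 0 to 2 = 252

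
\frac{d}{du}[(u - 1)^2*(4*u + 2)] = 12*u^2 - 12*u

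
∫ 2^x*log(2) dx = 2^x + C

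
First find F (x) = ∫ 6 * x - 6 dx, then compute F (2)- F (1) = 3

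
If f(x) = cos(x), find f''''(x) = cos(x)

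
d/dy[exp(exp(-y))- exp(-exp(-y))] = (-exp(2*exp(-y)) - 1)*exp(-y - exp(-y))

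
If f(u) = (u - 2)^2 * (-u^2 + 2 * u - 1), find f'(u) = -4*u^3 + 18*u^2 - 26*u + 12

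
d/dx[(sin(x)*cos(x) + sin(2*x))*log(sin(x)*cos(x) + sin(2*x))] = 3*(log(sin(2*x)/2) + 1 + log(3))*cos(2*x)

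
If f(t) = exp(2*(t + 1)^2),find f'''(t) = 64*t^3*exp(2*t^2 + 4*t + 2) + 192*t^2*exp(2*t^2 + 4*t + 2) + 240*t*exp(2*t^2 + 4*t + 2) + 112*exp(2*t^2 + 4*t + 2)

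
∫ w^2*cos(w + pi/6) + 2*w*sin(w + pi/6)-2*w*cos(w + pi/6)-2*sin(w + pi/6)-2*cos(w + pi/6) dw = (w^2 - 2*w - 2)*sin(w + pi/6) + C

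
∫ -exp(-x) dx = exp(-x) + C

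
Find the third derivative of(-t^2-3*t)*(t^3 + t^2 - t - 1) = -60*t^2 - 96*t - 12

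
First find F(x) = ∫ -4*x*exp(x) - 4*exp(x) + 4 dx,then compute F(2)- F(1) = -8*exp(2) + 4 + 4*E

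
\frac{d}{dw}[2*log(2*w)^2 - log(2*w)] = (4*log(w) - 1 + 4*log(2))/w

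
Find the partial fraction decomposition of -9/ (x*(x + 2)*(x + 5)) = -3/(5*(x + 5)) + 3/(2*(x + 2)) - 9/(10*x)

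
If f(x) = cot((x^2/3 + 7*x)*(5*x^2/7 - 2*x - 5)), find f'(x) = (-20*x^3/21 - 13*x^2 + 94*x/3 + 35)/sin(x*(5*x^3/21 + 13*x^2/3 - 47*x/3 - 35))^2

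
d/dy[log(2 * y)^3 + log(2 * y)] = (3*log(y)^2 + 6*log(2)*log(y) + 1 + 3*log(2)^2)/y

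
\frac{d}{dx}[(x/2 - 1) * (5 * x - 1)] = 5*x - 11/2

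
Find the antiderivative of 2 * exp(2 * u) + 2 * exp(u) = (exp(u) + 1)^2 + C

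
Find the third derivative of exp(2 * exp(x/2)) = exp(x/2 + 2*exp(x/2))/4 + 3*exp(x + 2*exp(x/2))/2 + exp(3*x/2 + 2*exp(x/2))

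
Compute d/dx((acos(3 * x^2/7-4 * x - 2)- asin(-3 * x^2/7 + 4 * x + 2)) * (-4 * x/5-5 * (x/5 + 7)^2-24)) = -2*x*acos(3*x^2/7 - 4*x - 2)/5 + 2*x*asin(-3*x^2/7 + 4*x + 2)/5 - 74*acos(3*x^2/7 - 4*x - 2)/5 + 74*asin(-3*x^2/7 + 4*x + 2)/5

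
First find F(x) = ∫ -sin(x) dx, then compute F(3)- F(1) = cos(3) - cos(1)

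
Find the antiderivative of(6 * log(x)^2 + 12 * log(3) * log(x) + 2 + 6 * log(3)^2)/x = 2*(log(3*x)^2 + 1)*log(3*x) + C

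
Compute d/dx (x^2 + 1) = 2*x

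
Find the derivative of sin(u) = cos(u)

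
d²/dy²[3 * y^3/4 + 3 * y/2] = 9*y/2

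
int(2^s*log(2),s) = 2^s + C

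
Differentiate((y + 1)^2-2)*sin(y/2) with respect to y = y^2*cos(y/2)/2 + 2*y*sin(y/2) + y*cos(y/2) + 2*sin(y/2) - cos(y/2)/2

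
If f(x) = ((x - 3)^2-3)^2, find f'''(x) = 24*x - 72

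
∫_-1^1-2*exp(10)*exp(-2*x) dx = -exp(12) + exp(8)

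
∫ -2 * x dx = -x^2 + C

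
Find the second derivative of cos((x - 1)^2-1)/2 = -2*x^2*cos(x*(x - 2)) + 4*x*cos(x*(x - 2)) - sin(x*(x - 2)) - 2*cos(x*(x - 2))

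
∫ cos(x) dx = sin(x) + C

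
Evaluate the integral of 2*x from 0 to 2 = 4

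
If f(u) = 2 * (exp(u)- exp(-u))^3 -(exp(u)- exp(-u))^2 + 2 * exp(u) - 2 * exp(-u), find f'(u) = (6*exp(6*u) - 2*exp(5*u) - 4*exp(4*u) - 4*exp(2*u) + 2*exp(u) + 6)*exp(-3*u)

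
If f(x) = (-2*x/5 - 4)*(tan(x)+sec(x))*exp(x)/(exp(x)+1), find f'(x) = 2*(x*exp(x) + x*cos(x) + x + exp(x)*cos(x) + 10*exp(x) + 11*cos(x) + 10)*exp(x)/((sin(x) - 1)*(5*exp(2*x) + 10*exp(x) + 5))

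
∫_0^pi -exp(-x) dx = -1 + exp(-pi)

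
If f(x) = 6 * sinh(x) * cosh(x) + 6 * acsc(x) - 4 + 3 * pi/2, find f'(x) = (12*x^2*sqrt(1 - 1/x^2)*sinh(x)^2 + 6*x^2*sqrt(1 - 1/x^2) - 6)/(x^2*sqrt(1 - 1/x^2))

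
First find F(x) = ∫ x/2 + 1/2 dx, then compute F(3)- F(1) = 3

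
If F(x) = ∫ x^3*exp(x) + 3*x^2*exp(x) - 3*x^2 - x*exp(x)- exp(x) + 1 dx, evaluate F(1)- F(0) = 0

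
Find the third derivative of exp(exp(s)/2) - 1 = exp(s + exp(s)/2)/2 + 3*exp(2*s + exp(s)/2)/4 + exp(3*s + exp(s)/2)/8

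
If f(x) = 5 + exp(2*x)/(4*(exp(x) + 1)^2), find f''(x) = (-exp(3*x) + 2*exp(2*x))/(2*exp(4*x) + 8*exp(3*x) + 12*exp(2*x) + 8*exp(x) + 2)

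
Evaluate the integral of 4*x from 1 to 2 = 6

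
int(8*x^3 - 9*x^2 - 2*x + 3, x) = 2*x^4 - 3*x^3 - x^2 + 3*x + C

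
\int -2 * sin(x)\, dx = 2*cos(x) + C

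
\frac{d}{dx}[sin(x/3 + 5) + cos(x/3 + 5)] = sqrt(2)*cos(x/3 + pi/4 + 5)/3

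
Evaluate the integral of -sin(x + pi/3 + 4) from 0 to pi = -2*cos(pi/3 + 4)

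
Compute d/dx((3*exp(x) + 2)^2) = 18*exp(2*x) + 12*exp(x)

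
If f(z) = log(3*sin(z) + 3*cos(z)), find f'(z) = 1/tan(z + pi/4)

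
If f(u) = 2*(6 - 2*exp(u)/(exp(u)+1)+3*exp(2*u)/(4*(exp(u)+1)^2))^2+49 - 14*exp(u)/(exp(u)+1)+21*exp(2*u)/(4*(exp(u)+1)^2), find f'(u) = (-26*exp(4*u) - 158*exp(3*u) - 247*exp(2*u) - 124*exp(u))/(2*exp(5*u) + 10*exp(4*u) + 20*exp(3*u) + 20*exp(2*u) + 10*exp(u) + 2)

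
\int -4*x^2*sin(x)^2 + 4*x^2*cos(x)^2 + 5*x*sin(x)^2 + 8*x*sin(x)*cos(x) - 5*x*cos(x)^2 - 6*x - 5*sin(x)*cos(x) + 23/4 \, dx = x*(-12*x + (8*x - 10)*sin(2*x) + 23)/4 + C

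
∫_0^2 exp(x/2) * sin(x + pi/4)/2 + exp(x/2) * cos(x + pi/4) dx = -sqrt(2)/2 + E*sin(pi/4 + 2)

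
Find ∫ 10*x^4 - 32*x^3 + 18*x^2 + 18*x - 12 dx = 2*x^5 - 8*x^4 + 6*x^3 + 9*x^2 - 12*x + C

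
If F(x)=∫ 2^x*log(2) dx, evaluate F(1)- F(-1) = 3/2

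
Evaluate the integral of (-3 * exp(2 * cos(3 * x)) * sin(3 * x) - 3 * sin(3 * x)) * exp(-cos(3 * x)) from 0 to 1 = -E - exp(-cos(3)) + exp(-1) + exp(cos(3))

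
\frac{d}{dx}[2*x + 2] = 2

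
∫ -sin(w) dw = cos(w) + C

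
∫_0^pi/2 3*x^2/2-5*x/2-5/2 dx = (-1 + pi/8)*(2 + 3*pi/2 + pi^2/2) + 2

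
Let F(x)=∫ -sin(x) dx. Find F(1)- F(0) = -1 + cos(1)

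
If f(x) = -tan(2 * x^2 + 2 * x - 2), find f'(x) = -4*x*tan(2*x^2 + 2*x - 2)^2 - 4*x - 2*tan(2*x^2 + 2*x - 2)^2 - 2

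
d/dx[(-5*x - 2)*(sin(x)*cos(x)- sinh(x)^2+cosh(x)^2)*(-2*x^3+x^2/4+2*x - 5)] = 10*x^4*cos(2*x) + 20*x^3*sin(2*x) + 11*x^3*cos(2*x)/4 + 40*x^3 + 33*x^2*sin(2*x)/8 - 21*x^2*cos(2*x)/2 + 33*x^2/4 - 21*x*sin(2*x)/2 + 21*x*cos(2*x) - 21*x + 21*sin(2*x)/2 + 10*cos(2*x) + 21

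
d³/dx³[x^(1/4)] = 21/(64*x^(11/4))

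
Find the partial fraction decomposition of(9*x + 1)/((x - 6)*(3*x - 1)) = -12/(17*(3*x - 1)) + 55/(17*(x - 6))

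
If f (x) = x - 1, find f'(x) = 1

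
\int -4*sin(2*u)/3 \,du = 2*cos(2*u)/3 + C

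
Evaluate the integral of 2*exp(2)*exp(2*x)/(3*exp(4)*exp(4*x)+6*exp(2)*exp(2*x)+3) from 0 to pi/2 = -exp(2)/(3*(1 + exp(2))) + exp(2 + pi)/(3*(1 + exp(2 + pi)))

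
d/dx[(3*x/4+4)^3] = 81*x^2/64 + 27*x/2 + 36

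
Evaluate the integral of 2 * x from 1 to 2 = 3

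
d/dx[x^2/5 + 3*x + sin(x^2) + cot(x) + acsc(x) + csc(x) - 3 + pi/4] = (10*x^3*sqrt(1 - 1/x^2)*cos(x^2) + 2*x^3*sqrt(1 - 1/x^2) - 5*x^2*sqrt(1 - 1/x^2)*cot(x)^2 - 5*x^2*sqrt(1 - 1/x^2)*cot(x)*csc(x) + 10*x^2*sqrt(1 - 1/x^2) - 5)/(5*x^2*sqrt(1 - 1/x^2))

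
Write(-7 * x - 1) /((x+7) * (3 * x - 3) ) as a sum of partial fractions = -2/(x + 7) - 1/(3*(x - 1))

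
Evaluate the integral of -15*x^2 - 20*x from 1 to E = 5*E*(-exp(2) - 2*E) + 15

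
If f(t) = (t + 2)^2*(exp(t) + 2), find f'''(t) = t^2*exp(t) + 10*t*exp(t) + 22*exp(t)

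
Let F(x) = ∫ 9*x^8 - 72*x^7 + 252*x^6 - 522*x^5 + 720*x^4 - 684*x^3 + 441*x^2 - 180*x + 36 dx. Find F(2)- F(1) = 1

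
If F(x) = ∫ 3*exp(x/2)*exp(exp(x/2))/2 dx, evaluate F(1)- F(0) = -3*E + 3*exp(exp(1/2))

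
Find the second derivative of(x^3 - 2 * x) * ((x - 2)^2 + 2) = 20*x^3 - 48*x^2 + 24*x + 16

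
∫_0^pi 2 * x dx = pi^2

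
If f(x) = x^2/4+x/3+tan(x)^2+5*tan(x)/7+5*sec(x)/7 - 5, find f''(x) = 6*tan(x)^4 + 10*tan(x)^3/7 + 10*tan(x)^2*sec(x)/7 + 8*tan(x)^2 + 10*tan(x)/7 + 5*sec(x)/7 + 5/2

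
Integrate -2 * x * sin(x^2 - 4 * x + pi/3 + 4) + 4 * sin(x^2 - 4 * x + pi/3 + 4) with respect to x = cos((x - 2)^2 + pi/3) + C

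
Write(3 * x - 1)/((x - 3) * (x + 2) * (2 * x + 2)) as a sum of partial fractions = -7/(10*(x + 2)) + 1/(2*(x + 1)) + 1/(5*(x - 3))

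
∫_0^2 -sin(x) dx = -1 + cos(2)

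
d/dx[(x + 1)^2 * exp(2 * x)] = 2*x^2*exp(2*x) + 6*x*exp(2*x) + 4*exp(2*x)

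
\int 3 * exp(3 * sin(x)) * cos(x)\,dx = exp(3*sin(x)) + C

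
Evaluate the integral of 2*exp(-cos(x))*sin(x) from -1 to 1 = 0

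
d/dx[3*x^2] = 6*x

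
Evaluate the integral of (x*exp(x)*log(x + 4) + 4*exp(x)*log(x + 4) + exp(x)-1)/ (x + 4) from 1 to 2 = -(-1 + E)*log(5) + (-1 + exp(2))*log(6)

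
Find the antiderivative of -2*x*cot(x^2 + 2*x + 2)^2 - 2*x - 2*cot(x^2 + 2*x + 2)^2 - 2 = cot((x + 1)^2 + 1) + C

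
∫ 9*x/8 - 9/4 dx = 9*x^2/16 - 9*x/4 + C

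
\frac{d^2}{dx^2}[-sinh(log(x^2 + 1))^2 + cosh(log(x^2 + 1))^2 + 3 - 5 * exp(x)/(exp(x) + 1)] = (5*exp(2*x) - 5*exp(x))/(exp(3*x) + 3*exp(2*x) + 3*exp(x) + 1)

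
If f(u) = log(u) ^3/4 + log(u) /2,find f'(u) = (3*log(u)^2 + 2)/(4*u)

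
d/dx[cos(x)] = -sin(x)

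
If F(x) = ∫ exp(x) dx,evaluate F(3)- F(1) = -E + exp(3)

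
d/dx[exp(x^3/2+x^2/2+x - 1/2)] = 3*x^2*exp(x^3/2 + x^2/2 + x - 1/2)/2 + x*exp(x^3/2 + x^2/2 + x - 1/2) + exp(x^3/2 + x^2/2 + x - 1/2)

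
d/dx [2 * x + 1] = 2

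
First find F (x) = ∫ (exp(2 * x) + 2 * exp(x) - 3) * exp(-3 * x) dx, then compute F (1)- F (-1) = -exp(3) - exp(-1) - exp(-2) + exp(-3) + E + exp(2)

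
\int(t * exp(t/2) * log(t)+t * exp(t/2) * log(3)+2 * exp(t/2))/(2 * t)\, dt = exp(t/2)*log(3*t) + C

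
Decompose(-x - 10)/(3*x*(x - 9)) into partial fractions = -19/(27*(x - 9)) + 10/(27*x)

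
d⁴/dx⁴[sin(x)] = sin(x)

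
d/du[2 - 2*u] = -2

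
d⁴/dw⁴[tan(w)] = 24*tan(w)^5 + 40*tan(w)^3 + 16*tan(w)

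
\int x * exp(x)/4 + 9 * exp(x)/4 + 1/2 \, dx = (x + 8)*(exp(x) + 2)/4 + C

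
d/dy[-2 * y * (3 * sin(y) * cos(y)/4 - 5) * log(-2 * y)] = -3*y*log(-y)*cos(2*y)/2 - 3*y*log(2)*cos(2*y)/2 - 3*log(-y)*sin(2*y)/4 + 10*log(-y) - 3*sin(2*y)/4 - 3*log(2)*sin(2*y)/4 + 10*log(2) + 10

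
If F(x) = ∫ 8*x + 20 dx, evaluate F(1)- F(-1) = 40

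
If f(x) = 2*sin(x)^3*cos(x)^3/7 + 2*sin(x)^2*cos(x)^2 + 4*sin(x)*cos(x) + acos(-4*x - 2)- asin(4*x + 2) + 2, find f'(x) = -3*(1 - cos(2*x))^2*cos(2*x)/14 + sin(4*x) + 31*cos(2*x)/7 - 3*cos(4*x)/14 - 3/14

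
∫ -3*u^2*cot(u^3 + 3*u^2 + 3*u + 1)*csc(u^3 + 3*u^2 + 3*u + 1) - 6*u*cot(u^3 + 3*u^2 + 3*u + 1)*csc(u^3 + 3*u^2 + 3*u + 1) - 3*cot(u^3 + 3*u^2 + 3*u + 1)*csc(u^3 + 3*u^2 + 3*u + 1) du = csc((u + 1)^3) + C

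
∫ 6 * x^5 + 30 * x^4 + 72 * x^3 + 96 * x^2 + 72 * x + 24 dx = x^6 + 6*x^5 + 18*x^4 + 32*x^3 + 36*x^2 + 24*x + C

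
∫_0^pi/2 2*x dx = pi^2/4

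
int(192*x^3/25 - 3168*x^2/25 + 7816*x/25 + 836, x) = 48*x^4/25 - 1056*x^3/25 + 3908*x^2/25 + 836*x + C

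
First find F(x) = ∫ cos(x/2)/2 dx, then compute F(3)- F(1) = -sin(1/2) + sin(3/2)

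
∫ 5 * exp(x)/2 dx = 5*exp(x)/2 + C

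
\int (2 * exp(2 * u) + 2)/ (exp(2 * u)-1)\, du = 2*log(2*sinh(u)) + C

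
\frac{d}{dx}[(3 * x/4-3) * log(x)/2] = (3*x*log(x) + 3*x - 12)/(8*x)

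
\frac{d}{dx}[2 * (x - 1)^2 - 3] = 4*x - 4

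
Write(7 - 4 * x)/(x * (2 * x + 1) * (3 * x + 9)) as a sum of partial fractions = -12/(5*(2*x + 1)) + 19/(45*(x + 3)) + 7/(9*x)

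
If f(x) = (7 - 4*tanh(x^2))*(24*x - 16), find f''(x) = 64*(12*x^3*sinh(x^2)/cosh(x^2) - 8*x^2*sinh(x^2)/cosh(x^2) - 9*x + 2)/cosh(x^2)^2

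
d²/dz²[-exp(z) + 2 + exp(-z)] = (1 - exp(2*z))*exp(-z)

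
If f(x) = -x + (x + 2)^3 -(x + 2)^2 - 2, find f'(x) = 3*x^2 + 10*x + 7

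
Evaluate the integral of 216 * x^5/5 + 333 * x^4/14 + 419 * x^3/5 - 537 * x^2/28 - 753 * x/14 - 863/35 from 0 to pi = 464/5 + (9*pi/5 + 29/5 + 9*pi^2/5)*(-2*pi^2 - 4 + 3*pi/7)*(-2*pi^2 + pi/4 + 4)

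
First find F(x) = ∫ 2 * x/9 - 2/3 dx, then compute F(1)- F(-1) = -4/3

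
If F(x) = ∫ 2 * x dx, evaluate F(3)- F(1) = 8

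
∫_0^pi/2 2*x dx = pi^2/4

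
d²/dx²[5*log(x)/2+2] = -5/(2*x^2)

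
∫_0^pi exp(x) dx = -1 + exp(pi)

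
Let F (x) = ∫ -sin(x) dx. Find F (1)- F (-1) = 0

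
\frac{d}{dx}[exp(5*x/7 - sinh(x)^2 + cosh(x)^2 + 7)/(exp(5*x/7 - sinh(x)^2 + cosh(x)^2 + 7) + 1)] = 5*exp(5*x/7 + 8)/(7*exp(16)*exp(10*x/7) + 14*exp(8)*exp(5*x/7) + 7)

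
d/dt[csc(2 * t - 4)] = -2*cot(2*t - 4)*csc(2*t - 4)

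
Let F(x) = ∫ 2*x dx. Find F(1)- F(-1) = 0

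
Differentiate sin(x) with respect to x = cos(x)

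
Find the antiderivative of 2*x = x^2 + C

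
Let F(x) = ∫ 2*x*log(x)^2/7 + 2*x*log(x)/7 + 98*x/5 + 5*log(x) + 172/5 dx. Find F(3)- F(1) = 9*log(3)^2/7 + 15*log(3) + 686/5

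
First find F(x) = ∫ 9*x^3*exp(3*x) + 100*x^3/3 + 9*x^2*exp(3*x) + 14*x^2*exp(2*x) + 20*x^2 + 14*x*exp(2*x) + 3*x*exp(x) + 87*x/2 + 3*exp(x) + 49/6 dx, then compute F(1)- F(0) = 3*E + 539/12 + 7*exp(2) + 3*exp(3)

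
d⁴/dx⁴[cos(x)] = cos(x)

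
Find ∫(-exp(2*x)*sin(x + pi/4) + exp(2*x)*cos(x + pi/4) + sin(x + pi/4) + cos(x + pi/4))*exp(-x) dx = 2*cos(x + pi/4)*sinh(x) + C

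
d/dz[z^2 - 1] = 2*z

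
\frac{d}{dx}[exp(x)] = exp(x)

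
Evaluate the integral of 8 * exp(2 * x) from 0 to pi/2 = -4 + 4*exp(pi)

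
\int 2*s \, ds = s^2 + C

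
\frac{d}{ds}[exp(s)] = exp(s)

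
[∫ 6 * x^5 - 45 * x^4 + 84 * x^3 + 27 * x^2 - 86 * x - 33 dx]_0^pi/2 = (-3*pi/2 - 2 + pi^2/4)^3 - pi^2/4 + 3*pi/2 + 8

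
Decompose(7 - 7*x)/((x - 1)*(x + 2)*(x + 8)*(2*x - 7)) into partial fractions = -28/(253*(2*x - 7)) - 7/(138*(x + 8)) + 7/(66*(x + 2))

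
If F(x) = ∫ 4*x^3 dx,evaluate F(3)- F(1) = 80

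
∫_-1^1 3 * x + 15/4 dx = 15/2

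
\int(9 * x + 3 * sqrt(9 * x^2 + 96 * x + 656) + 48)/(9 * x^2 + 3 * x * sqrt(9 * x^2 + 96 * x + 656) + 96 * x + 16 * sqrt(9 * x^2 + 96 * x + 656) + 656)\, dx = log(3*x/20 + sqrt((3*x + 16)^2 + 400)/20 + 4/5) + C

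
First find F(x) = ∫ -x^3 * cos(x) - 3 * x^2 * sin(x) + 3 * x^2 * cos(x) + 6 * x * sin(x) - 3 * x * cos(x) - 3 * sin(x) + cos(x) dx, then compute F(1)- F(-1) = 8*sin(1)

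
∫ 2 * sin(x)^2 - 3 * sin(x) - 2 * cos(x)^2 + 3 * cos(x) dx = -sin(2*x) + 3*sqrt(2)*sin(x + pi/4) + C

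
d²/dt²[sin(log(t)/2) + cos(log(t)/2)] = (sin(log(t)/2) - 3*cos(log(t)/2))/(4*t^2)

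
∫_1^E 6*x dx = -3 + 3*exp(2)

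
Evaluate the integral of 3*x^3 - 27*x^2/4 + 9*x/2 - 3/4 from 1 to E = 3*E*(-1 + E)^3/4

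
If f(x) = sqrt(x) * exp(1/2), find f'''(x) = 3*exp(1/2)/(8*x^(5/2))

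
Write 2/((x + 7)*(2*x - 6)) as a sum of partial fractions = -1/(10*(x + 7)) + 1/(10*(x - 3))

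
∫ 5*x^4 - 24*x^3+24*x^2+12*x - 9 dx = x^5 - 6*x^4 + 8*x^3 + 6*x^2 - 9*x + C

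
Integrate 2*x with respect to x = x^2 + C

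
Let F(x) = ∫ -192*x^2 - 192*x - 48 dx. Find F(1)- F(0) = -208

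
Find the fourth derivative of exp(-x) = exp(-x)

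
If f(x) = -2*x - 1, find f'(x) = -2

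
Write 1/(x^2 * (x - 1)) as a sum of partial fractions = 1/(x - 1) - 1/x - 1/x^2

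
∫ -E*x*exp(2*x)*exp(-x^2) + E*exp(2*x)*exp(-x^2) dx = exp(-x^2 + 2*x + 1)/2 + C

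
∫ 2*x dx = x^2 + C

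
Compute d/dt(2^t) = 2^t*log(2)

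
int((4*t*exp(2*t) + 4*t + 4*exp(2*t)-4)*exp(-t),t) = 8*t*sinh(t) + C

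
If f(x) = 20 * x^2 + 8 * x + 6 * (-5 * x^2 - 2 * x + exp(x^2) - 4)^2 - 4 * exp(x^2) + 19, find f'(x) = -120*x^3*exp(x^2) + 600*x^3 - 48*x^2*exp(x^2) + 360*x^2 + 24*x*exp(2*x^2) - 224*x*exp(x^2) + 568*x - 24*exp(x^2) + 104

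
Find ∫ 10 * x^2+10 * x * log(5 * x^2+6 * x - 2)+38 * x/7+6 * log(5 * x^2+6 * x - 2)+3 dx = 10*x^3/3 - 16*x^2/7 - 3*x + (5*x^2 + 6*x - 2)*log(5*x^2 + 6*x - 2) + C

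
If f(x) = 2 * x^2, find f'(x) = 4*x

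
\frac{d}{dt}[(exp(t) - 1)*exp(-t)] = exp(-t)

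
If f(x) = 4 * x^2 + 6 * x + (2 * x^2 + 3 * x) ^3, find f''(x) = 240*x^4 + 720*x^3 + 648*x^2 + 162*x + 8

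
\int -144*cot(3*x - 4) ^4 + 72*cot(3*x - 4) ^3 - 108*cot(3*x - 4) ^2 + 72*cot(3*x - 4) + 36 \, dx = 4*(4*cot(3*x - 4)^2 - 3*cot(3*x - 4) - 3)*cot(3*x - 4) + C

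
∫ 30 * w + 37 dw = 15*w^2 + 37*w + C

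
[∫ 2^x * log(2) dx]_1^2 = 2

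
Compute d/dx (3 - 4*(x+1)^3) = -12*x^2 - 24*x - 12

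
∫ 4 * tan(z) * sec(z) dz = 4*sec(z) + C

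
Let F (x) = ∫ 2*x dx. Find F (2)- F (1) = 3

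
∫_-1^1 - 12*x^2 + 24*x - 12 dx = -32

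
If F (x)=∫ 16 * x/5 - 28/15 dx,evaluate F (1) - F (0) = -4/15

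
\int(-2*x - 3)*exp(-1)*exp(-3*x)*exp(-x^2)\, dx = exp(-x^2 - 3*x - 1) + C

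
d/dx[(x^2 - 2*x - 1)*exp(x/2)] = x^2*exp(x/2)/2 + x*exp(x/2) - 5*exp(x/2)/2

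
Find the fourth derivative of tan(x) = 24*tan(x)^5 + 40*tan(x)^3 + 16*tan(x)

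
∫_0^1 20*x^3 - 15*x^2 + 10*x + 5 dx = 10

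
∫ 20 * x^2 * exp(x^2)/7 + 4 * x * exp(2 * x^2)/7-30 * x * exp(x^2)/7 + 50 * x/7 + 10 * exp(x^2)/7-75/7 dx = -15*x + (5*x + exp(x^2) + 3)^2/7 - 3*exp(x^2) + C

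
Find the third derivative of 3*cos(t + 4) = 3*sin(t + 4)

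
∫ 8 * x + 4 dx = 4*x^2 + 4*x + C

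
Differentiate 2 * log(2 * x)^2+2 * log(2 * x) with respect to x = (4*log(x) + 2 + 4*log(2))/x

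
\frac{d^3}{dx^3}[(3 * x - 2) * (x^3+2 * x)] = 72*x - 12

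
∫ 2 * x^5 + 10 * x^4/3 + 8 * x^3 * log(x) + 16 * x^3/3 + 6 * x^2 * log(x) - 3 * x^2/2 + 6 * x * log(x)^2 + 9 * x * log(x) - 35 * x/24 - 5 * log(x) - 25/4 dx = x*(-80*x^2 + x*(4*x^2 + 4*x + 12*log(x) + 3)^2 - 80*x - 240*log(x) - 60)/48 + C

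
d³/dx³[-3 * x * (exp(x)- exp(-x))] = (-3*x*exp(2*x) - 3*x - 9*exp(2*x) + 9)*exp(-x)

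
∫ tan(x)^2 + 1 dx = tan(x) + C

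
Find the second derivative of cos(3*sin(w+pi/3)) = 3*sin(w + pi/3)*sin(3*sin(w + pi/3)) - 9*cos(w + pi/3)^2*cos(3*sin(w + pi/3))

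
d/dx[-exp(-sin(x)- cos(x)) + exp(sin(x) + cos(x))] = sqrt(2)*(exp(2*sin(x))*exp(2*cos(x)) + 1)*exp(-sqrt(2)*sin(x + pi/4))*cos(x + pi/4)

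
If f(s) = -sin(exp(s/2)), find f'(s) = -exp(s/2)*cos(exp(s/2))/2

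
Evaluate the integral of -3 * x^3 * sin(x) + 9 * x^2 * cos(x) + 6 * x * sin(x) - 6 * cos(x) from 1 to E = (-6*E + 3*exp(3))*cos(E) + 3*cos(1)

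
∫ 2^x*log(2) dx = 2^x + C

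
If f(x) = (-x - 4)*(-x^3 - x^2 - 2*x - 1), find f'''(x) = 24*x + 30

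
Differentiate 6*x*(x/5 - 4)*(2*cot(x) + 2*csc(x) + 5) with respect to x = -12*x^2*cot(x)^2/5 - 12*x^2*cot(x)*csc(x)/5 - 12*x^2/5 + 48*x*cot(x)^2 + 48*x*cot(x)*csc(x) + 24*x*cot(x)/5 + 24*x*csc(x)/5 + 60*x - 48*cot(x) - 48*csc(x) - 120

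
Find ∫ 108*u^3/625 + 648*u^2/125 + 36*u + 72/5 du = 27*u^4/625 + 216*u^3/125 + 18*u^2 + 72*u/5 + C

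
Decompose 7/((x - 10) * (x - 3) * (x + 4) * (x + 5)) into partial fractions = -7/(120*(x + 5)) + 1/(14*(x + 4)) - 1/(56*(x - 3)) + 1/(210*(x - 10))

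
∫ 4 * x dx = 2*x^2 + C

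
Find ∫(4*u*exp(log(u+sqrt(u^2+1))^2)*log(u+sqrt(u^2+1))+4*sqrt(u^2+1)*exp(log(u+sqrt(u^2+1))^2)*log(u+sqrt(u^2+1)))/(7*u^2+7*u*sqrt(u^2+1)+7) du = 2*exp(log(u + sqrt(u^2 + 1))^2)/7 + C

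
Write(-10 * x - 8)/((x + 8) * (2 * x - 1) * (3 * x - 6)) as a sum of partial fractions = 52/(153*(2*x - 1)) + 12/(85*(x + 8)) - 14/(45*(x - 2))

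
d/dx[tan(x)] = cos(x)^(-2)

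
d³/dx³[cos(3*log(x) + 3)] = (21*sin(3*log(x) + 3) + 27*cos(3*log(x) + 3))/x^3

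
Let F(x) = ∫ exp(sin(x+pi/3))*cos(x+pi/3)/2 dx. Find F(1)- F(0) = -exp(sqrt(3)/2)/2 + exp(sin(1 + pi/3))/2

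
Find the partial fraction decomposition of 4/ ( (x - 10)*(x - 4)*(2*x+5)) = 16/(325*(2*x + 5)) - 2/(39*(x - 4)) + 2/(75*(x - 10))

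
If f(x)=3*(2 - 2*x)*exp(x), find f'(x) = -6*x*exp(x)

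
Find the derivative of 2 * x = 2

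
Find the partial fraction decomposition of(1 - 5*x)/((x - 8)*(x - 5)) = 8/(x - 5) - 13/(x - 8)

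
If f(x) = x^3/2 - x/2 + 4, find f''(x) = 3*x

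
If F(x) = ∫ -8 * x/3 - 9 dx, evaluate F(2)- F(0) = -70/3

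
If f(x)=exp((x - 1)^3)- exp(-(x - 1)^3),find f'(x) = (3*x^2*exp(2*x^3 - 6*x^2 + 6*x - 2) + 3*x^2 - 6*x*exp(2*x^3 - 6*x^2 + 6*x - 2) - 6*x + 3*exp(2*x^3 - 6*x^2 + 6*x - 2) + 3)*exp(-x^3 + 3*x^2 - 3*x + 1)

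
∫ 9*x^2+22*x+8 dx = 3*x^3 + 11*x^2 + 8*x + C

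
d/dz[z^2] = 2*z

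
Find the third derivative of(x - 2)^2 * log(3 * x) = (2*x^2 + 4*x + 8)/x^3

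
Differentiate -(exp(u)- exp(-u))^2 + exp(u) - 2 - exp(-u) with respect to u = (-2*exp(4*u) + exp(3*u) + exp(u) + 2)*exp(-2*u)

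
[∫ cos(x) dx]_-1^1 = 2*sin(1)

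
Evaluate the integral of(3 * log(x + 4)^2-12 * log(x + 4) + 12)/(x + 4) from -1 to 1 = (-2 + log(5))^3 - (-2 + log(3))^3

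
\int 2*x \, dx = x^2 + C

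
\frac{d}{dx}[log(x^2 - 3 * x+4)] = (2*x - 3)/(x^2 - 3*x + 4)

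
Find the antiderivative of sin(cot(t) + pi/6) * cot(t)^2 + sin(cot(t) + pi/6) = cos(cot(t) + pi/6) + C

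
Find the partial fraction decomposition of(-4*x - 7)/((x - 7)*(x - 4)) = 23/(3*(x - 4)) - 35/(3*(x - 7))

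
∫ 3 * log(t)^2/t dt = log(t)^3 + C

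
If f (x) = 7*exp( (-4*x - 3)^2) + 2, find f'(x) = 224*x*exp(16*x^2 + 24*x + 9) + 168*exp(16*x^2 + 24*x + 9)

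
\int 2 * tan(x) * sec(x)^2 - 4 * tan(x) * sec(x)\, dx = (sec(x) - 2)^2 + C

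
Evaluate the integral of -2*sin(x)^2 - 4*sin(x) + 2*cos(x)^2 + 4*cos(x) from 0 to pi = -8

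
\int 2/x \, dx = 2*log(3*x) + C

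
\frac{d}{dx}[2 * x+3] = 2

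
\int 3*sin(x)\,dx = -3*cos(x) + C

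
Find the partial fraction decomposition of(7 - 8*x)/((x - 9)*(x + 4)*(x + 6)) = 11/(6*(x + 6)) - 3/(2*(x + 4)) - 1/(3*(x - 9))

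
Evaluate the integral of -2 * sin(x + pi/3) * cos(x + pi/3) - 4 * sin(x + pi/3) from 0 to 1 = -25/4 + (cos(1 + pi/3) + 2)^2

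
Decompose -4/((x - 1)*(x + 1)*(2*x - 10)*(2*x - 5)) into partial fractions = 16/(105*(2*x - 5)) + 1/(42*(x + 1)) - 1/(12*(x - 1)) - 1/(60*(x - 5))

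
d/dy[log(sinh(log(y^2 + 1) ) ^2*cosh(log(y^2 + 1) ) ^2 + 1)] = 4*y*(2*sinh(log(y^2 + 1))^2 + 1)*sinh(log(y^2 + 1))*cosh(log(y^2 + 1))/(y^2*(cosh(4*log(y^2 + 1)) - 1)/8 + y^2 + cosh(4*log(y^2 + 1))/8 + 7/8)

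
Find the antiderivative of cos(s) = sin(s) + C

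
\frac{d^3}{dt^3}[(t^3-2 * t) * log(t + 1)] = (6*t^3*log(t + 1) + 11*t^3 + 18*t^2*log(t + 1) + 27*t^2 + 18*t*log(t + 1) + 20*t + 6*log(t + 1) + 6)/(t^3 + 3*t^2 + 3*t + 1)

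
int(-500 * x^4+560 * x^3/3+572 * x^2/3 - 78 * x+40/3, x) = -100*x^5 + 140*x^4/3 + 572*x^3/9 - 39*x^2 + 40*x/3 + C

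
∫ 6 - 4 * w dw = -2*w^2 + 6*w + C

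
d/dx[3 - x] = -1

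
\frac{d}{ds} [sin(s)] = cos(s)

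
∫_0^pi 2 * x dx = pi^2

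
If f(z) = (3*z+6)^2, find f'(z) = 18*z + 36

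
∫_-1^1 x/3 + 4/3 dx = 8/3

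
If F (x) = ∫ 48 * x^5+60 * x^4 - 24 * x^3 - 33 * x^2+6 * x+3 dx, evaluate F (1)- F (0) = 9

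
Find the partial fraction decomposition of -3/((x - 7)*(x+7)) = 3/(14*(x + 7)) - 3/(14*(x - 7))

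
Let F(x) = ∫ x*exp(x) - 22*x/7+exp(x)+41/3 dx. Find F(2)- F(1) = -E + 188/21 + 2*exp(2)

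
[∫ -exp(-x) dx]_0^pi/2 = -1 + exp(-pi/2)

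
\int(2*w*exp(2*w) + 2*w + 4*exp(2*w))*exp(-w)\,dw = 4*(w + 1)*sinh(w) + C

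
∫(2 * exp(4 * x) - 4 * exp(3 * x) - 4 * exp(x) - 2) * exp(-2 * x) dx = ((exp(x) - 2)*exp(x) - 1)^2*exp(-2*x) + C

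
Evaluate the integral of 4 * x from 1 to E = -2 + 2*exp(2)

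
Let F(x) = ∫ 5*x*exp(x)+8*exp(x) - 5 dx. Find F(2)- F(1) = -8*E - 5 + 13*exp(2)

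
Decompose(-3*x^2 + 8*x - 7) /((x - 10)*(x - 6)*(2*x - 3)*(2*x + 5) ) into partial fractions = 183/(3400*(2*x + 5)) - 7/(1224*(2*x - 3)) + 67/(612*(x - 6)) - 227/(1700*(x - 10))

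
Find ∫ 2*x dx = x^2 + C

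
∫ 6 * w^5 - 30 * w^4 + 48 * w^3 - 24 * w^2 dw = w^6 - 6*w^5 + 12*w^4 - 8*w^3 + C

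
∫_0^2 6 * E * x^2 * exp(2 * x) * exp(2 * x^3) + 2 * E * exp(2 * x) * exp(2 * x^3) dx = -E + exp(21)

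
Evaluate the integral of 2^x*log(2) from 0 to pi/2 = -1 + 2^(pi/2)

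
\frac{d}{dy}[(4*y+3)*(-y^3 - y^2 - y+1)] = -16*y^3 - 21*y^2 - 14*y + 1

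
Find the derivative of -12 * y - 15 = -12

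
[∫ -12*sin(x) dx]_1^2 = -12*cos(1) + 12*cos(2)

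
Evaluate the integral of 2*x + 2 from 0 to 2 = 8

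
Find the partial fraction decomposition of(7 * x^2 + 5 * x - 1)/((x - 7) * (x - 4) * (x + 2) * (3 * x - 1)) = 39/(1540*(3*x - 1)) - 17/(378*(x + 2)) - 131/(198*(x - 4)) + 377/(540*(x - 7))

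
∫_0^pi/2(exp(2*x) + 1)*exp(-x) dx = -exp(-pi/2) + exp(pi/2)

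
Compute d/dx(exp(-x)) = -exp(-x)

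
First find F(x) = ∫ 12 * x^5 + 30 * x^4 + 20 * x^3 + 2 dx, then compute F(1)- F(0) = 15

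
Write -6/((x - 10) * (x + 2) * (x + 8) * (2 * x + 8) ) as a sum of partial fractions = 1/(144*(x + 8)) - 3/(112*(x + 4)) + 1/(48*(x + 2)) - 1/(1008*(x - 10))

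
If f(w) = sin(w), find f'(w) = cos(w)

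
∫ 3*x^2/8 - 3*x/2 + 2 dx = x^3/8 - 3*x^2/4 + 2*x + C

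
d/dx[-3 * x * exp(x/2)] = -3*x*exp(x/2)/2 - 3*exp(x/2)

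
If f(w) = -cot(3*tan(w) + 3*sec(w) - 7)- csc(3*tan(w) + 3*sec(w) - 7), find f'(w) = 3*(sin(w)*cos(3*tan(w) - 7 + 3/cos(w)) + sin(w) + cos(3*tan(w) - 7 + 3/cos(w)) + 1)/(sin(3*tan(w) - 7 + 3/cos(w))^2*cos(w)^2)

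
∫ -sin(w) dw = cos(w) + C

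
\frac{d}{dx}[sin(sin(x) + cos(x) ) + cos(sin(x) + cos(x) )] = 2*cos(x + pi/4)*cos(sqrt(2)*sin(x + pi/4) + pi/4)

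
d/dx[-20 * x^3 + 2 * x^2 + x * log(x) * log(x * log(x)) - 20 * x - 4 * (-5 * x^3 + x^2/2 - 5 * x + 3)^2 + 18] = -600*x^5 + 100*x^4 - 804*x^3 + 360*x^2 - 220*x + log(x)*log(x*log(x)) + log(x) + log(x*log(x)) + 101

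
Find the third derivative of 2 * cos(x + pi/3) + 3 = 2*sin(x + pi/3)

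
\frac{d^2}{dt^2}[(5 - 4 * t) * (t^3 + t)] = -48*t^2 + 30*t - 8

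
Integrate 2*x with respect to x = x^2 + C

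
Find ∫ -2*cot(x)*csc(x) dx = 2*csc(x) + C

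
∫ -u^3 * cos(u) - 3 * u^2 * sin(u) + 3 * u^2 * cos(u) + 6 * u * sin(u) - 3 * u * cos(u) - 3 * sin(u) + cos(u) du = -(u - 1)^3*sin(u) + C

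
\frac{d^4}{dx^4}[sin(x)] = sin(x)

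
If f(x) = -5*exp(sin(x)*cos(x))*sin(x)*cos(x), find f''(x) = 5*(-3*(1 - cos(2*x))^2*sin(2*x)/8 - 3*(1 - cos(2*x))^2 - (cos(2*x) + 1)^2*sin(2*x)/8 + 5*sin(2*x)/2 - sin(4*x)/4 - 6*cos(2*x) + 4)*exp(sin(2*x)/2)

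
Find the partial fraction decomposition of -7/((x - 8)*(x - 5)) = 7/(3*(x - 5)) - 7/(3*(x - 8))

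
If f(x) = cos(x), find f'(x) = -sin(x)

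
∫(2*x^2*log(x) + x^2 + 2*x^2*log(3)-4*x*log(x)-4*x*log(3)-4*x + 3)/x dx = ((x - 2)^2 - 1)*log(3*x) + C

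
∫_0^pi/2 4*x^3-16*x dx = -16 + (-2 + pi/2)^2*(pi/2 + 2)^2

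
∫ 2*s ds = s^2 + C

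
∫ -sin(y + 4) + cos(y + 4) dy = sqrt(2)*sin(y + pi/4 + 4) + C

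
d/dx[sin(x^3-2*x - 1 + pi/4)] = 3*x^2*cos(x^3 - 2*x - 1 + pi/4) - 2*cos(x^3 - 2*x - 1 + pi/4)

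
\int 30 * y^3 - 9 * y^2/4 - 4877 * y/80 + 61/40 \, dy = 15*y^4/2 - 3*y^3/4 - 4877*y^2/160 + 61*y/40 + C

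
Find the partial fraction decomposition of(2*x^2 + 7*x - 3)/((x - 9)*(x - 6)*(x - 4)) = 57/(10*(x - 4)) - 37/(2*(x - 6)) + 74/(5*(x - 9))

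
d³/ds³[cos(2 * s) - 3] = 8*sin(2*s)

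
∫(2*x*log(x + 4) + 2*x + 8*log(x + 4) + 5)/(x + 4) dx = (2*x + 5)*log(x + 4) + C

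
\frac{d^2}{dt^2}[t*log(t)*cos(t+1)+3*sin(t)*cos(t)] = (-t^2*log(t)*cos(t + 1) - 2*t*log(t)*sin(t + 1) - 6*t*sin(2*t) - 2*t*sin(t + 1) + cos(t + 1))/t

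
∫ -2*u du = -u^2 + C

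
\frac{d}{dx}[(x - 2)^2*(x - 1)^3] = 5*x^4 - 28*x^3 + 57*x^2 - 50*x + 16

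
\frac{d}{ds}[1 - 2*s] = -2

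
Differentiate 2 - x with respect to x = -1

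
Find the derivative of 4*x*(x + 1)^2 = 12*x^2 + 16*x + 4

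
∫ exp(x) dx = exp(x) + C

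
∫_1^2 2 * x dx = 3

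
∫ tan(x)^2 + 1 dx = tan(x) + C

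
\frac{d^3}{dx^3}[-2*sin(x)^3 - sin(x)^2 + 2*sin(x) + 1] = 2*(4*sin(x) - 27*cos(x)^2 + 20)*cos(x)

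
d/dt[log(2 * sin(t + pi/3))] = 1/tan(t + pi/3)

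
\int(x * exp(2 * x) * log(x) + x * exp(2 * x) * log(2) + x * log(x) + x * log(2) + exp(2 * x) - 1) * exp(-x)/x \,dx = 2*log(2*x)*sinh(x) + C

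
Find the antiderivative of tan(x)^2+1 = tan(x) + C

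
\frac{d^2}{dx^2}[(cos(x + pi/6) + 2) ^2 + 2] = sqrt(3)*sin(2*x) - cos(2*x) - 4*cos(x + pi/6)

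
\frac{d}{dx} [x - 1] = 1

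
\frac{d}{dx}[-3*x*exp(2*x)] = -6*x*exp(2*x) - 3*exp(2*x)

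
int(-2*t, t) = -t^2 + C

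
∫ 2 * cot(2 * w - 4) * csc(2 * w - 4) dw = -csc(2*w - 4) + C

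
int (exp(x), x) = exp(x) + C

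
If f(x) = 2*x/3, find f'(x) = 2/3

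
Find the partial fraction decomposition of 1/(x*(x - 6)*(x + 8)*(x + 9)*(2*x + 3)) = 16/(8775*(2*x + 3)) + 1/(2025*(x + 9)) - 1/(1456*(x + 8)) + 1/(18900*(x - 6)) - 1/(1296*x)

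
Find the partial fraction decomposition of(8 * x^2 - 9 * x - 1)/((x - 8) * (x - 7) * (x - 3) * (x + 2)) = -49/(450*(x + 2)) + 11/(25*(x - 3)) - 82/(9*(x - 7)) + 439/(50*(x - 8))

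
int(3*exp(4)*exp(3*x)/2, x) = exp(3*x + 4)/2 + C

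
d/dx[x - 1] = 1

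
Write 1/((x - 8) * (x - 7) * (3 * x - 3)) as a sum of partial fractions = 1/(126*(x - 1)) - 1/(18*(x - 7)) + 1/(21*(x - 8))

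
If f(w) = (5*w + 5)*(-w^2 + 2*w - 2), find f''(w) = 10 - 30*w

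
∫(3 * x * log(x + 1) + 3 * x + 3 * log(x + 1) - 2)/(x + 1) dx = (3*x - 2)*log(x + 1) + C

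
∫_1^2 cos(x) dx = -sin(1) + sin(2)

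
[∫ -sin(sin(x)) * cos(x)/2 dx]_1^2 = -cos(sin(1))/2 + cos(sin(2))/2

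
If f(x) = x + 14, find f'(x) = 1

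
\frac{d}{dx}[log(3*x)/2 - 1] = 1/(2*x)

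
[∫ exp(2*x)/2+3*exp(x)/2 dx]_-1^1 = -3*exp(-1)/2 - exp(-2)/4 + exp(2)/4 + 3*E/2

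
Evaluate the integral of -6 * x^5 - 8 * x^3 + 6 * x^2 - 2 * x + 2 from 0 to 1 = 0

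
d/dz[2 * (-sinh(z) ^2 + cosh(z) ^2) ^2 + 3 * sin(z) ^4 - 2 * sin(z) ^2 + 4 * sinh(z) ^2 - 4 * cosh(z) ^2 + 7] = sin(2*z) - 3*sin(4*z)/2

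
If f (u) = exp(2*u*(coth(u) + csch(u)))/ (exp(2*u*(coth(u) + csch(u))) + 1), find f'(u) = -2*(u*cosh(u) + u - sinh(u)*cosh(u) - sinh(u))*exp(-2*u/sinh(u))*exp(-2*u/tanh(u))/((1 + exp(-2*u/sinh(u))*exp(-2*u/tanh(u)))^2*sinh(u)^2)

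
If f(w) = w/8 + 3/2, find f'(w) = 1/8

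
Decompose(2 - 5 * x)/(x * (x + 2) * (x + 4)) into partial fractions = 11/(4*(x + 4)) - 3/(x + 2) + 1/(4*x)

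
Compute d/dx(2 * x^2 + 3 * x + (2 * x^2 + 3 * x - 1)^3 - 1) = 48*x^5 + 180*x^4 + 168*x^3 - 27*x^2 - 38*x + 12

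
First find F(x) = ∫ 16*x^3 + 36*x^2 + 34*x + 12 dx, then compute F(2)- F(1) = 207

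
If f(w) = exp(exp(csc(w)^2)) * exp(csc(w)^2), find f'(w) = -2*(exp(sin(w)^(-2)) + 1)*exp(exp(sin(w)^(-2)))*exp(sin(w)^(-2))*cos(w)/sin(w)^3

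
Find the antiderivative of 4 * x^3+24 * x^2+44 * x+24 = x^4 + 8*x^3 + 22*x^2 + 24*x + C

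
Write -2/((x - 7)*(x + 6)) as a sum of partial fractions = 2/(13*(x + 6)) - 2/(13*(x - 7))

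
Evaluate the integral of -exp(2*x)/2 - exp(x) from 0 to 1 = -E - exp(2)/4 + 5/4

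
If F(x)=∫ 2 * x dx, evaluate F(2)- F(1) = 3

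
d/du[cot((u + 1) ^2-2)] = -2*(u + 1)/sin(u^2 + 2*u - 1)^2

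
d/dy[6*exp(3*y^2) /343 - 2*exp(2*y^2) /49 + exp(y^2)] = 36*y*exp(3*y^2)/343 - 8*y*exp(2*y^2)/49 + 2*y*exp(y^2)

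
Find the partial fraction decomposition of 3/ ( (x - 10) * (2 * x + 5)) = -6/(25*(2*x + 5)) + 3/(25*(x - 10))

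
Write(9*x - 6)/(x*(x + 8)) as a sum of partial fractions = 39/(4*(x + 8)) - 3/(4*x)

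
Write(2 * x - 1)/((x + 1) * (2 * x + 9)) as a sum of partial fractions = 20/(7*(2*x + 9)) - 3/(7*(x + 1))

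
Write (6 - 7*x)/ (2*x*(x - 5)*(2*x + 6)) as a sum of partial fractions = 9/(32*(x + 3)) - 29/(160*(x - 5)) - 1/(10*x)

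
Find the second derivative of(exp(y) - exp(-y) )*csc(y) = 4*(-exp(2*y)*sin(2*y) + 2*exp(2*y) - sin(2*y) - 2)*exp(-y)/(3*sin(y) - sin(3*y))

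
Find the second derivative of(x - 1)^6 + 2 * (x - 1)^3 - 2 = 30*x^4 - 120*x^3 + 180*x^2 - 108*x + 18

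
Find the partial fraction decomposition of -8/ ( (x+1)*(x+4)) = 8/(3*(x + 4)) - 8/(3*(x + 1))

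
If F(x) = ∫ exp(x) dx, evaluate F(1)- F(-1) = E - exp(-1)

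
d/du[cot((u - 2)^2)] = 2*(2 - u)/sin(u^2 - 4*u + 4)^2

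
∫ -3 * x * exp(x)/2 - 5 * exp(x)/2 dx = (-3*x - 2)*exp(x)/2 + C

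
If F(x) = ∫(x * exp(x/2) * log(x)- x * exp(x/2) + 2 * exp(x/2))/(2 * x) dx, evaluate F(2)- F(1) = E*(-1 + log(2)) + exp(1/2)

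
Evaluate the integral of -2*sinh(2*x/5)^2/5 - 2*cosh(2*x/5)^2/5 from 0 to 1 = -sinh(4/5)/2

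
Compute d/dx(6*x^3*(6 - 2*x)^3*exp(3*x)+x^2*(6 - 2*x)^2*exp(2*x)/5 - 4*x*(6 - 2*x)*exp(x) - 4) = -144*x^6*exp(3*x) + 1008*x^5*exp(3*x) - 1728*x^4*exp(3*x) + 8*x^4*exp(2*x)/5 - 1296*x^3*exp(3*x) - 32*x^3*exp(2*x)/5 + 3888*x^2*exp(3*x) + 8*x^2*exp(x) + 72*x*exp(2*x)/5 - 8*x*exp(x) - 24*exp(x)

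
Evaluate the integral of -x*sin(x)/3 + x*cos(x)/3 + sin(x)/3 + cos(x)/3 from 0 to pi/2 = pi/6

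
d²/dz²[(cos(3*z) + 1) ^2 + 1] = -18*cos(3*z) - 18*cos(6*z)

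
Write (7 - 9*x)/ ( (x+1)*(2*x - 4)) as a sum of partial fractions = -8/(3*(x + 1)) - 11/(6*(x - 2))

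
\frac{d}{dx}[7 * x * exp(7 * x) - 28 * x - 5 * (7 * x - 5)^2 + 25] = 49*x*exp(7*x) - 490*x + 7*exp(7*x) + 322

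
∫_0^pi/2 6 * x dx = 3*pi^2/4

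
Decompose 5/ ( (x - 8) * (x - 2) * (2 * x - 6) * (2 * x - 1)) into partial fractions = -4/(45*(2*x - 1)) + 5/(36*(x - 2)) - 1/(10*(x - 3)) + 1/(180*(x - 8))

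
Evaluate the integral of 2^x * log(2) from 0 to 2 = 3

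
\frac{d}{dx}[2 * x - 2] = 2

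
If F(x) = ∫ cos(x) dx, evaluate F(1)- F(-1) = 2*sin(1)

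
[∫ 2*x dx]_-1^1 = 0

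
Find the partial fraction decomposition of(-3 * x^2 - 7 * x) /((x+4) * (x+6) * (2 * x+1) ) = 1/(7*(2*x + 1)) - 3/(x + 6) + 10/(7*(x + 4))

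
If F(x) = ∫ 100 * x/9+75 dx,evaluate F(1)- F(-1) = 150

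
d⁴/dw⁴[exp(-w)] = exp(-w)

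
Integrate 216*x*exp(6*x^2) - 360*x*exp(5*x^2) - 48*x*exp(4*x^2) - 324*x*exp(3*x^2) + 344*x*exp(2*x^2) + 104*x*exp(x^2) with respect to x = (18*exp(5*x^2) - 36*exp(4*x^2) - 6*exp(3*x^2) - 54*exp(2*x^2) + 86*exp(x^2) + 52)*exp(x^2) + C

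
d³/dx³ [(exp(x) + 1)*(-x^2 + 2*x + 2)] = -x^2*exp(x) - 4*x*exp(x) + 2*exp(x)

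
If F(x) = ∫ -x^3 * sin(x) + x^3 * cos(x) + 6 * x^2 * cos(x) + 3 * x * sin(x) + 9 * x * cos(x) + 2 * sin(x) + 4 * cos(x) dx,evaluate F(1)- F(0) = -1 + 8*cos(1) + 8*sin(1)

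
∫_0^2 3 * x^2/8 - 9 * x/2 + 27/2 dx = 19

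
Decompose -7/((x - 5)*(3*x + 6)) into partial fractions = 1/(3*(x + 2)) - 1/(3*(x - 5))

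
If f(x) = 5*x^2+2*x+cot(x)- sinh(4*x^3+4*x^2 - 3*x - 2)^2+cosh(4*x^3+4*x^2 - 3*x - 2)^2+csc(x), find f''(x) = 10 - 1/sin(x) + 2*cos(x)/sin(x)^3 + 2/sin(x)^3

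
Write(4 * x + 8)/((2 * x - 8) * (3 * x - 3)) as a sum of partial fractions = -2/(3*(x - 1)) + 4/(3*(x - 4))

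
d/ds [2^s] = 2^s*log(2)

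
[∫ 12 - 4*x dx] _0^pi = (-2 + 2*pi)*(5 - pi) + 10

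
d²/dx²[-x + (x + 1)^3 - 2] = 6*x + 6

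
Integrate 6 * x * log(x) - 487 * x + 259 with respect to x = x*(3*x*log(x) - 245*x + 259) + C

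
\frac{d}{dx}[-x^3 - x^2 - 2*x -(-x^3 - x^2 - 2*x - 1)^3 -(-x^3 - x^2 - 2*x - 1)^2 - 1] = 9*x^8 + 24*x^7 + 63*x^6 + 90*x^5 + 110*x^4 + 88*x^3 + 48*x^2 + 16*x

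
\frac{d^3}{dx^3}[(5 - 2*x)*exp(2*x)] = -16*x*exp(2*x) + 16*exp(2*x)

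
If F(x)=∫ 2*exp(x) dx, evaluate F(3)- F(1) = -2*E + 2*exp(3)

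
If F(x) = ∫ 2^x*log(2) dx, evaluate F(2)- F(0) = 3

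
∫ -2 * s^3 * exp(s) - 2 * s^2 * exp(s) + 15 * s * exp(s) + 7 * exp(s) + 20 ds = s*((-2*s^2 + 4*s + 7)*exp(s) + 20) + C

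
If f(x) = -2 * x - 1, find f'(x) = -2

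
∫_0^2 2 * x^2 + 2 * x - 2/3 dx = 8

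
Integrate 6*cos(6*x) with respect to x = sin(6*x) + C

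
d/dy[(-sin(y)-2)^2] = 2*(sin(y) + 2)*cos(y)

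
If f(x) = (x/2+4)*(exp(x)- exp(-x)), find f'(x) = (x*exp(2*x) + x + 9*exp(2*x) + 7)*exp(-x)/2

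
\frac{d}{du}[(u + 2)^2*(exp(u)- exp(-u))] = (u^2*exp(2*u) + u^2 + 6*u*exp(2*u) + 2*u + 8*exp(2*u))*exp(-u)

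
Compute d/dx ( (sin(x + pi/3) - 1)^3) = 3*sin(x + pi/3)^2*cos(x + pi/3) + 3*cos(x + pi/3) - 3*cos(2*x + pi/6)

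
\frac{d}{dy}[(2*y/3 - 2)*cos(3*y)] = -2*y*sin(3*y) + 6*sin(3*y) + 2*cos(3*y)/3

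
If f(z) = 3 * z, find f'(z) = 3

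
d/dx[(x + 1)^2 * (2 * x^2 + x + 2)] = 8*x^3 + 15*x^2 + 12*x + 5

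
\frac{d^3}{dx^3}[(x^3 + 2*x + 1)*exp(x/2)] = x^3*exp(x/2)/8 + 9*x^2*exp(x/2)/4 + 37*x*exp(x/2)/4 + 61*exp(x/2)/8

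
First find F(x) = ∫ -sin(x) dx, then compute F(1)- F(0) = -1 + cos(1)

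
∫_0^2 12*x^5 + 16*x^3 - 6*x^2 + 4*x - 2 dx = 180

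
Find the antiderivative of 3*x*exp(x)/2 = 3*(x - 1)*exp(x)/2 + C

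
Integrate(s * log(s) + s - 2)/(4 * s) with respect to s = (s - 2)*log(s)/4 + C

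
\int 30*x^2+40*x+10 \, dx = 10*x^3 + 20*x^2 + 10*x + C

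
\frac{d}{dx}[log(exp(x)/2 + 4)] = exp(x)/(exp(x) + 8)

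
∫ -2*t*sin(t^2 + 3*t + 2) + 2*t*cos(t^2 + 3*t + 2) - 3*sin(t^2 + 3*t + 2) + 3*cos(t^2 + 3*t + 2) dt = sqrt(2)*sin(t^2 + 3*t + pi/4 + 2) + C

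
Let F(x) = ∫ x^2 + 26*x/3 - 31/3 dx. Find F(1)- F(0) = -17/3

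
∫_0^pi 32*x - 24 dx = -9 + (-3 + 4*pi)^2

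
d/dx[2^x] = 2^x*log(2)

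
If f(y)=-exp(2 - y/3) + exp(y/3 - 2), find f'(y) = (exp(2*y/3 - 4) + 1)*exp(2 - y/3)/3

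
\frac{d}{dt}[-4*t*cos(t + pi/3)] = 4*t*sin(t + pi/3) - 4*cos(t + pi/3)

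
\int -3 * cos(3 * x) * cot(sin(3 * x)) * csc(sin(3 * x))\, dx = csc(sin(3*x)) + C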